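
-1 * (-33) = 33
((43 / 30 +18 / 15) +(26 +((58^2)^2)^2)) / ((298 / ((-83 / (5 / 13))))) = -4145401955213104781 / 44700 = -92738298774342.39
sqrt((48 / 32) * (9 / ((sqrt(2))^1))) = 3 * 2^(1 / 4) * sqrt(3) / 2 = 3.09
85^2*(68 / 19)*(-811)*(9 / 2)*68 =-121923955800 / 19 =-6417050305.26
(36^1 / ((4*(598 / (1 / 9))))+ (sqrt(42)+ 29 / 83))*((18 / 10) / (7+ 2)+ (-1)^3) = -4*sqrt(42) / 5 - 6970 / 24817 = -5.47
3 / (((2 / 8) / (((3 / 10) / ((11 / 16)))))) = 288 / 55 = 5.24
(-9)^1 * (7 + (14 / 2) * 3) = -252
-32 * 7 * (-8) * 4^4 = 458752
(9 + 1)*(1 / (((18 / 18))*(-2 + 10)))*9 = 11.25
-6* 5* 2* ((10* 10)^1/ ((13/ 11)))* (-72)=4752000/ 13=365538.46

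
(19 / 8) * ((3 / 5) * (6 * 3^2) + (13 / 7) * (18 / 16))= 81.91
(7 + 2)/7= 9/7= 1.29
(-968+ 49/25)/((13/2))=-48302/325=-148.62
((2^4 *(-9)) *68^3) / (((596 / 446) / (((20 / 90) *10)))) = -11218933760 / 149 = -75294857.45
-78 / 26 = -3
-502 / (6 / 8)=-2008 / 3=-669.33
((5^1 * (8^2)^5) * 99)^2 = 282494591666292680294400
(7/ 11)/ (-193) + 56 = 118881/ 2123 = 56.00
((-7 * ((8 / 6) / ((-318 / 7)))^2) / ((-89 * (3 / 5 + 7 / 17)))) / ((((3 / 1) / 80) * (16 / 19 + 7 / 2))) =0.00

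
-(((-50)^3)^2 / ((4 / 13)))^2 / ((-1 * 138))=1289367675781250000000 / 69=18686488054800724637.68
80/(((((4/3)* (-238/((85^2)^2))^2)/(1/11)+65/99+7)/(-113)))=-4219171631296875000/3573491660689171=-1180.69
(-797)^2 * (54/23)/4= 17150643/46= 372840.07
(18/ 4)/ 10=9/ 20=0.45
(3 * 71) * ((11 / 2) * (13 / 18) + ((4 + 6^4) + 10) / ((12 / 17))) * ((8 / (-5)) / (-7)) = 9507326 / 105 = 90545.96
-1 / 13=-0.08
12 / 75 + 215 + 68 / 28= 38078 / 175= 217.59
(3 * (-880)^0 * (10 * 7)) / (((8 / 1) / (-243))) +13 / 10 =-127549 / 20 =-6377.45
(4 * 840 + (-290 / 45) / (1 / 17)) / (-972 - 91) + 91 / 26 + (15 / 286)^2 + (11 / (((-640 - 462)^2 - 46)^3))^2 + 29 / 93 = 1635365082661093868451766475805541321832205313 / 2160963655227299039732469280684469850193608768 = 0.76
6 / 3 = 2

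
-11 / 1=-11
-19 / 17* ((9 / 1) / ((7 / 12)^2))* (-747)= 18394128 / 833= 22081.79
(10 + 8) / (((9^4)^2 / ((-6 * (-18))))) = 8 / 177147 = 0.00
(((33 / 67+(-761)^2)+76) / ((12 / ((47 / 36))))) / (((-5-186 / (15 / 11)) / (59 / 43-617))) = 5029384682780 / 18331803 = 274352.97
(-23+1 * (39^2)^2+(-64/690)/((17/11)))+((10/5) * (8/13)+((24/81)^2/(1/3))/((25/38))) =71436603454826/30879225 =2313419.57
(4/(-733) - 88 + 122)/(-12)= -4153/1466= -2.83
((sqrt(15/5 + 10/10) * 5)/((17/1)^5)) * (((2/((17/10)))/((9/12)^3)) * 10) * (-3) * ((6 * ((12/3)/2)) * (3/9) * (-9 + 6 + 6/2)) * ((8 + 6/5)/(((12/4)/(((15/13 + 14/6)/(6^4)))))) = 0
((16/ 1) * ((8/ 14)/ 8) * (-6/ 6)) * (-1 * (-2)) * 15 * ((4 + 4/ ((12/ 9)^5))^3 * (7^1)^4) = -10464421483635/ 1048576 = -9979650.00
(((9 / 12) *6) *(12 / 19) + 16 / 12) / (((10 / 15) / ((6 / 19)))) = 714 / 361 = 1.98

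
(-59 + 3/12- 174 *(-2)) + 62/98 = 289.88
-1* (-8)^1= 8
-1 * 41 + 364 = 323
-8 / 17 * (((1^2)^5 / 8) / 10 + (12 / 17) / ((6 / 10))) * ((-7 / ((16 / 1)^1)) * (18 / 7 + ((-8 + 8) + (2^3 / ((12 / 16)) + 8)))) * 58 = 3485713 / 11560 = 301.53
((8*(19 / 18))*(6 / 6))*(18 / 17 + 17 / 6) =32.87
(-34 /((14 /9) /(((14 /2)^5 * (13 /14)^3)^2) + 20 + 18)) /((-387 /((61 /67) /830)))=1716852520019 /676973541133849430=0.00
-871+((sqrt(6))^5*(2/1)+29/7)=-6068/7+72*sqrt(6)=-690.49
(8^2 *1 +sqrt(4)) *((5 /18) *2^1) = 110 /3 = 36.67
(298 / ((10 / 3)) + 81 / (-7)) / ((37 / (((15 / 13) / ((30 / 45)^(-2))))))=3632 / 3367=1.08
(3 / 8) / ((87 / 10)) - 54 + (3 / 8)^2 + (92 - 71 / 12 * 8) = -50945 / 5568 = -9.15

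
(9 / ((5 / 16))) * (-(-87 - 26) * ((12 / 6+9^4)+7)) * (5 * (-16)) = -1710512640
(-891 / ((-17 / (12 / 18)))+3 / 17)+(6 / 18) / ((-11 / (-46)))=20483 / 561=36.51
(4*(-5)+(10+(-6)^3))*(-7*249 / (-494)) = -196959 / 247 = -797.40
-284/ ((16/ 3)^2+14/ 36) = -1704/ 173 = -9.85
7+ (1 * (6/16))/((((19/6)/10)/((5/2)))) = 9.96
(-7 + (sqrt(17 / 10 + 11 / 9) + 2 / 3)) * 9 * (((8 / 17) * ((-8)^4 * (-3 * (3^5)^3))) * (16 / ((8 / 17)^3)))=726127242273792 - 19108611638784 * sqrt(2630) / 5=530135847366390.86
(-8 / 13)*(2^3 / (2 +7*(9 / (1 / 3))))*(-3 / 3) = 0.03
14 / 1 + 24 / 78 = 186 / 13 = 14.31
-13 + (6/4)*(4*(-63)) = -391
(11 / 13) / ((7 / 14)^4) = 176 / 13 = 13.54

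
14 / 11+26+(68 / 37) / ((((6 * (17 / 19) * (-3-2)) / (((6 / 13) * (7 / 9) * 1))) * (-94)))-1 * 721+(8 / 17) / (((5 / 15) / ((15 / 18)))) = -131749363963 / 190237905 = -692.55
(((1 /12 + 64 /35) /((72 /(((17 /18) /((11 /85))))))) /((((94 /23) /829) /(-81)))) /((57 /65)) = -26146672435 /7201152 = -3630.90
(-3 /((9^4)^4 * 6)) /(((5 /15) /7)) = -7 /1235346792567894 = -0.00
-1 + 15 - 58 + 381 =337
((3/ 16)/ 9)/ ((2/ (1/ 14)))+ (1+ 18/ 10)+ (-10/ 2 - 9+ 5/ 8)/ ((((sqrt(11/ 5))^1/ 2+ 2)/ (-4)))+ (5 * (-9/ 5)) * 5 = -107 * sqrt(55)/ 69 - 576239/ 51520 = -22.69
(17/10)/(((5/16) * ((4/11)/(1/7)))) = 374/175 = 2.14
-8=-8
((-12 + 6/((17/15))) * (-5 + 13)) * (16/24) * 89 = -54112/17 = -3183.06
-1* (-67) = 67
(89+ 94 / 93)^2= 70073641 / 8649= 8101.94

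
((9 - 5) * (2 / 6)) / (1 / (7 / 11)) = 28 / 33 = 0.85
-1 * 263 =-263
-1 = -1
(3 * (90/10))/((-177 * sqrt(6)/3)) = -0.19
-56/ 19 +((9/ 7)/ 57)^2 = -2.95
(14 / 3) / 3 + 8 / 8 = 2.56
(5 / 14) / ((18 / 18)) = 5 / 14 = 0.36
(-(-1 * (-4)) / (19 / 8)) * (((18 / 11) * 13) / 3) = -2496 / 209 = -11.94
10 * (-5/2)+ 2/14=-174/7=-24.86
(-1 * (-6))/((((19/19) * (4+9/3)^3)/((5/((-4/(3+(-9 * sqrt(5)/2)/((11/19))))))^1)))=-45/686+2565 * sqrt(5)/15092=0.31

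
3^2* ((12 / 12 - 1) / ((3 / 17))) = 0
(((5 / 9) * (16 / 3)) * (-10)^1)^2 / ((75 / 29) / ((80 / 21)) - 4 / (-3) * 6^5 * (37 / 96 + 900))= 296960000 / 3157686287811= 0.00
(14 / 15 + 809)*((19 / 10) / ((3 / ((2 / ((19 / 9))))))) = 12149 / 25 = 485.96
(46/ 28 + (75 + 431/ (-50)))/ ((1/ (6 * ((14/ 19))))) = 142848/ 475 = 300.73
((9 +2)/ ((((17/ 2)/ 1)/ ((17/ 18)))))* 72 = 88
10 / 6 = 1.67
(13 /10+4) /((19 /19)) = 53 /10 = 5.30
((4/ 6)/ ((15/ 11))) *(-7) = -154/ 45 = -3.42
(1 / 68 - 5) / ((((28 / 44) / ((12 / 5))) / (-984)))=11008008 / 595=18500.85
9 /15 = 3 /5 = 0.60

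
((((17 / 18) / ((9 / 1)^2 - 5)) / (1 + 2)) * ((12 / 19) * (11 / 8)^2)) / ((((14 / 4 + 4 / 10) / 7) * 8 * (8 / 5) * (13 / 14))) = 2519825 / 3373553664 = 0.00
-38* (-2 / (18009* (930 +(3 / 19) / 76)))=109744 / 24184700307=0.00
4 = 4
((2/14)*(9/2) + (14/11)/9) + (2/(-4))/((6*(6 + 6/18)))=40613/52668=0.77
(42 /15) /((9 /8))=112 /45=2.49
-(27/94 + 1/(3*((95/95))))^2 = -30625/79524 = -0.39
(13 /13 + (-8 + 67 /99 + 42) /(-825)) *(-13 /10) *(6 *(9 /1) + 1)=-508573 /7425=-68.49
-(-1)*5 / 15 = 0.33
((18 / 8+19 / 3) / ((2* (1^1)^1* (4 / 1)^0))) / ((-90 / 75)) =-515 / 144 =-3.58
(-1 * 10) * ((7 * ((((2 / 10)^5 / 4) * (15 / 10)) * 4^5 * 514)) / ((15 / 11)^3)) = -1743.60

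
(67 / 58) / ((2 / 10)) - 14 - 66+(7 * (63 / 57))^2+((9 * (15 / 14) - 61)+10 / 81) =-389391196 / 5935923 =-65.60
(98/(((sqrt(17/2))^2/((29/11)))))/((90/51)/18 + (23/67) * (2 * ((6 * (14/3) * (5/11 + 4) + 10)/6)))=1142484/583147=1.96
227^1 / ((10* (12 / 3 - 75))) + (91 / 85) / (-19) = -86243 / 229330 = -0.38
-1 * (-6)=6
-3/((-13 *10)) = 3/130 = 0.02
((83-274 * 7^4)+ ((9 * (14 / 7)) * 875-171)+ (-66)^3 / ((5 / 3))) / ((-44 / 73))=74342251 / 55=1351677.29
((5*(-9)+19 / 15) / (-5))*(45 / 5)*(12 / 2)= 11808 / 25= 472.32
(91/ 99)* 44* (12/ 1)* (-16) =-23296/ 3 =-7765.33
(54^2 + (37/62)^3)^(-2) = 0.00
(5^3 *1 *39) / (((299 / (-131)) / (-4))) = 196500 / 23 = 8543.48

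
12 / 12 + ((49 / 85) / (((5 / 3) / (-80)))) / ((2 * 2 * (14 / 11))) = -377 / 85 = -4.44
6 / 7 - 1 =-1 / 7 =-0.14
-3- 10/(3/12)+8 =-35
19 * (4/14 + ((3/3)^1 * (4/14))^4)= 13338/2401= 5.56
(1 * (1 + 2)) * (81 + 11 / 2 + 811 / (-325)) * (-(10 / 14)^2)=-163809 / 1274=-128.58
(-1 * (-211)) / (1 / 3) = 633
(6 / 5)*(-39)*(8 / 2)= -187.20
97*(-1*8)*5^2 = -19400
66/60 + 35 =361/10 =36.10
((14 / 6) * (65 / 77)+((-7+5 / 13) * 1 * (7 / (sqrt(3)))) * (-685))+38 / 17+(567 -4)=318202 / 561+412370 * sqrt(3) / 39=18881.20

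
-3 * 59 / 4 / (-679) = 177 / 2716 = 0.07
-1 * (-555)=555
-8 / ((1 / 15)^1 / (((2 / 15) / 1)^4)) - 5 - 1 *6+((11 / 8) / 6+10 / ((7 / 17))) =5094289 / 378000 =13.48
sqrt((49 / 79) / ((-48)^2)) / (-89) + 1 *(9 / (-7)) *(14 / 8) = -9 / 4-7 *sqrt(79) / 337488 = -2.25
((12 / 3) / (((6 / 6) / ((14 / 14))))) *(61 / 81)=244 / 81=3.01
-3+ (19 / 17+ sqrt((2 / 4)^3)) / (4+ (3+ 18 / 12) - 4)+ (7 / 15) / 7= -2054 / 765+ sqrt(2) / 18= -2.61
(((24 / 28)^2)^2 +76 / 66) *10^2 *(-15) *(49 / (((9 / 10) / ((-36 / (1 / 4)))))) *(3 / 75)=428819200 / 539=795582.93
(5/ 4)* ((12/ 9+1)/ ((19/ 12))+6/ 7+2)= 720/ 133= 5.41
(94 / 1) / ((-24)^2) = 47 / 288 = 0.16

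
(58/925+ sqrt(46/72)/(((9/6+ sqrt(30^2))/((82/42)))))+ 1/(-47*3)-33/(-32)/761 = 41*sqrt(23)/3969+ 180929081/3176109600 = 0.11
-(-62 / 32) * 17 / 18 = 527 / 288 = 1.83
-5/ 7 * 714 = -510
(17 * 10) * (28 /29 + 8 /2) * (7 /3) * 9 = 17726.90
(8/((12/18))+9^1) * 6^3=4536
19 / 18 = 1.06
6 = 6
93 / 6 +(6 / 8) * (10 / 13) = 209 / 13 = 16.08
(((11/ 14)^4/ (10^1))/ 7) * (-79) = -1156639/ 2689120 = -0.43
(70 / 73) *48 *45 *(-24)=-49709.59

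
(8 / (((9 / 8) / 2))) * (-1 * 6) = -256 / 3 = -85.33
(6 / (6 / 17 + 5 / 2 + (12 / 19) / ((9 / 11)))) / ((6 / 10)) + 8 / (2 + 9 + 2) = 61628 / 18265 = 3.37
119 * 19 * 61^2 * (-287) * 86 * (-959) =199140313970878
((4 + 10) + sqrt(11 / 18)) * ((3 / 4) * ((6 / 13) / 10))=3 * sqrt(22) / 520 + 63 / 130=0.51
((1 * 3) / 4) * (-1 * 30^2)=-675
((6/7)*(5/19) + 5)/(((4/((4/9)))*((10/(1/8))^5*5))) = 139/3922329600000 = 0.00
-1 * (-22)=22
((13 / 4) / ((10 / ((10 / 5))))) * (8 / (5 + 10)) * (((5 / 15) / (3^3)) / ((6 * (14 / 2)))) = 13 / 127575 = 0.00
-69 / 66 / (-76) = 23 / 1672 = 0.01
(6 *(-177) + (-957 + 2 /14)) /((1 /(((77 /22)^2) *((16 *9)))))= -3561264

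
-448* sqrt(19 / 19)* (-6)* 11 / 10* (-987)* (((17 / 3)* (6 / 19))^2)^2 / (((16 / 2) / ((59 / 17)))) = -8459367219072 / 651605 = -12982354.68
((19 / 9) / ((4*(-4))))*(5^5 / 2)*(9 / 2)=-59375 / 64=-927.73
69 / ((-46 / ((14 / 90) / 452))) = -7 / 13560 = -0.00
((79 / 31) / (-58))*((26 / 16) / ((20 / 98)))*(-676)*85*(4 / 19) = 144577979 / 34162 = 4232.13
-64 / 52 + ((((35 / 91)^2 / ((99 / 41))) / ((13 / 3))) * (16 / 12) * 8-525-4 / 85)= -9726907547 / 18487755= -526.13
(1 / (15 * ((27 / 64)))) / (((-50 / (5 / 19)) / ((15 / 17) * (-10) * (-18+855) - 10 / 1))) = 6.15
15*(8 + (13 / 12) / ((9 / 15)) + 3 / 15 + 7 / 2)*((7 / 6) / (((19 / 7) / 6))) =119119 / 228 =522.45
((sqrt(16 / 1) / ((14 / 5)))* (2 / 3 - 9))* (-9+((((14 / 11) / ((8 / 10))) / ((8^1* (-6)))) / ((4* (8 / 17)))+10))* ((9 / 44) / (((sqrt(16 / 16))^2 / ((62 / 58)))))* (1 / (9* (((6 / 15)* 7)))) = -643191875 / 6338433024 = -0.10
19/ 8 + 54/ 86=1033/ 344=3.00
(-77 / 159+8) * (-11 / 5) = -2629 / 159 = -16.53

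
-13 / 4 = -3.25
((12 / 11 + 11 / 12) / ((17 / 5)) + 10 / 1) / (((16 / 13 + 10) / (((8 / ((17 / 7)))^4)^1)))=379789795840 / 3420435513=111.04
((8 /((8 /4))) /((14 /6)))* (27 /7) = 324 /49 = 6.61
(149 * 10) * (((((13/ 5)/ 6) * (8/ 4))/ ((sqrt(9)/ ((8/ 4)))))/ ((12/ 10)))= 19370/ 27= 717.41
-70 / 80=-7 / 8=-0.88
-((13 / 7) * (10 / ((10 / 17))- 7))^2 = -344.90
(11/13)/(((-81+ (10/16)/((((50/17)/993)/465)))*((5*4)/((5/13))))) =0.00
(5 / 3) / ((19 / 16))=80 / 57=1.40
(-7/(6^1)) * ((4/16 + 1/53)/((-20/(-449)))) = -59717/8480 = -7.04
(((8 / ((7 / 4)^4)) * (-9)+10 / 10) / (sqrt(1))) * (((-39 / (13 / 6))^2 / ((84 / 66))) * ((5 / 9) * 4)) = -3777.16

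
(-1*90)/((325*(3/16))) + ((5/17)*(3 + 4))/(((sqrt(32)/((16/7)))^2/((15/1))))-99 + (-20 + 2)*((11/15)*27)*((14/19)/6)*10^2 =-657268191/146965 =-4472.28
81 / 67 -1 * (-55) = 3766 / 67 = 56.21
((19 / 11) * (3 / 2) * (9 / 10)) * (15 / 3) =513 / 44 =11.66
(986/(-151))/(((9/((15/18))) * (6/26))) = -32045/12231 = -2.62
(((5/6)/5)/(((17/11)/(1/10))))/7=11/7140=0.00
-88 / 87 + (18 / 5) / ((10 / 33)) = 23639 / 2175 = 10.87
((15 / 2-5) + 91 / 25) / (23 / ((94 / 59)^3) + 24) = 127494644 / 616443325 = 0.21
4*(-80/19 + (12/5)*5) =592/19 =31.16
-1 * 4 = -4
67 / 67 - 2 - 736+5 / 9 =-6628 / 9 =-736.44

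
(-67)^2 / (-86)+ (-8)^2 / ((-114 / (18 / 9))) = -261377 / 4902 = -53.32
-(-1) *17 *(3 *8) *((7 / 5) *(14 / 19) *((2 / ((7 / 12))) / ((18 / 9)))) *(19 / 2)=34272 / 5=6854.40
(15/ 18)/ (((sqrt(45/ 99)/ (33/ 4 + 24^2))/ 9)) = 6499.37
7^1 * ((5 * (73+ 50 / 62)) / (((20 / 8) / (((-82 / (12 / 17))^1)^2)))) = 3890358472 / 279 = 13943937.18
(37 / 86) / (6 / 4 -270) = -37 / 23091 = -0.00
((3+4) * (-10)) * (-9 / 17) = 630 / 17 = 37.06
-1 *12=-12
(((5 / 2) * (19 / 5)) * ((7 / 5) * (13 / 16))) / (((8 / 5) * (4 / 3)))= 5187 / 1024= 5.07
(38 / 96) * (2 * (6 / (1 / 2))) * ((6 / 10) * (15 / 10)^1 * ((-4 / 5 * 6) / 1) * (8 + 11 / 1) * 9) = -175446 / 25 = -7017.84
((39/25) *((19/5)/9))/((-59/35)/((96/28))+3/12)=-1976/725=-2.73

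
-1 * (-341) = 341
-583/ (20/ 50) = -2915/ 2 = -1457.50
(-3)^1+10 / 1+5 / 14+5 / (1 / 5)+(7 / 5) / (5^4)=1415723 / 43750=32.36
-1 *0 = 0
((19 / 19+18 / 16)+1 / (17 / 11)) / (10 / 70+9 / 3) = 2639 / 2992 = 0.88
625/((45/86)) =10750/9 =1194.44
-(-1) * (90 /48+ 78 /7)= 13.02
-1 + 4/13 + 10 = 121/13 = 9.31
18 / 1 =18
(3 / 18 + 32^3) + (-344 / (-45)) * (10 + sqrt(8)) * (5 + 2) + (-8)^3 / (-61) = 4816 * sqrt(2) / 45 + 36576215 / 1098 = 33463.02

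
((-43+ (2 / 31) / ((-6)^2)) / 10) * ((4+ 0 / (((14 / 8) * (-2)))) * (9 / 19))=-23993 / 2945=-8.15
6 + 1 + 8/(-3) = 13/3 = 4.33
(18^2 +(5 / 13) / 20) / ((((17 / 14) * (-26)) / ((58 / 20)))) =-3420347 / 114920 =-29.76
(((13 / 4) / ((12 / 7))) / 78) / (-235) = -7 / 67680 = -0.00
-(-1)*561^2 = 314721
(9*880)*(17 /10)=13464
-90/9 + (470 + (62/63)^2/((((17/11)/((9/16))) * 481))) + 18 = 6894791555/14424228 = 478.00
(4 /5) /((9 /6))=8 /15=0.53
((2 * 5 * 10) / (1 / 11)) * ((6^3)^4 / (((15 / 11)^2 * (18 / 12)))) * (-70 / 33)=-1820972482560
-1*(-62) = 62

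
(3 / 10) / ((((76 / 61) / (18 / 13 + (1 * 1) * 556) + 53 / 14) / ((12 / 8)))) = 13923189 / 117200750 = 0.12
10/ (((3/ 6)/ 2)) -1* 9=31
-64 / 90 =-32 / 45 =-0.71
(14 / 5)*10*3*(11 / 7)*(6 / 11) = 72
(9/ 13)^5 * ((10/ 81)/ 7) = 7290/ 2599051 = 0.00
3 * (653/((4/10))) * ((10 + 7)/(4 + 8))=6938.12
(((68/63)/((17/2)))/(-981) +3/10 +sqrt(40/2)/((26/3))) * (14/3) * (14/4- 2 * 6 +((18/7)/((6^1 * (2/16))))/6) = -111 * sqrt(5)/13- 6857173/618030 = -30.19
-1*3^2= -9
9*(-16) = -144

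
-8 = -8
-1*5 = -5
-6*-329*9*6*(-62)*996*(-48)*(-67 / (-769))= 21169372073472 / 769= 27528442228.18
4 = 4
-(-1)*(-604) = -604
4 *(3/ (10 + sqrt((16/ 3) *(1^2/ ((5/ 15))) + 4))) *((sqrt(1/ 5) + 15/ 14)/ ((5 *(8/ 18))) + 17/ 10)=8787/ 2800-291 *sqrt(5)/ 560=1.98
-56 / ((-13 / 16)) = 896 / 13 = 68.92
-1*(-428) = 428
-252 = -252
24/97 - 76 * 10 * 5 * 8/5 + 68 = -583140/97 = -6011.75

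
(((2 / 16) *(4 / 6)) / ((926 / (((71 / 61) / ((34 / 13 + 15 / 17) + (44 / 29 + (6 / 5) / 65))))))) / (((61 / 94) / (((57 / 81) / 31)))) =10158745675 / 13955409423396396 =0.00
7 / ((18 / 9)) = 7 / 2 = 3.50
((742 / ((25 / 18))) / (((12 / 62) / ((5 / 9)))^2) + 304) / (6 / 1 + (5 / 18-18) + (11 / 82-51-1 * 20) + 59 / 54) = -57.74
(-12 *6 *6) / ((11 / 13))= -5616 / 11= -510.55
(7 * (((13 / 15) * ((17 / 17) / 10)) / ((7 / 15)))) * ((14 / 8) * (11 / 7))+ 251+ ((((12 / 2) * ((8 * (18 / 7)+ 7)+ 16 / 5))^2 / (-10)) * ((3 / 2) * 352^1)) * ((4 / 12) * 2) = -58782006977 / 49000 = -1199632.80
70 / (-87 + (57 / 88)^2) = -542080 / 670479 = -0.81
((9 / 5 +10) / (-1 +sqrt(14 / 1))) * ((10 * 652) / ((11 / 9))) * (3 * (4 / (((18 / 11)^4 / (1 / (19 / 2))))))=51200908 / 60021 +51200908 * sqrt(14) / 60021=4044.87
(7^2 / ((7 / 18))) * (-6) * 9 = -6804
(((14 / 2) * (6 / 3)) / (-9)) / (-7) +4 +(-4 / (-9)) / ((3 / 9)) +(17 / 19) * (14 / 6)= 1307 / 171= 7.64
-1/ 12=-0.08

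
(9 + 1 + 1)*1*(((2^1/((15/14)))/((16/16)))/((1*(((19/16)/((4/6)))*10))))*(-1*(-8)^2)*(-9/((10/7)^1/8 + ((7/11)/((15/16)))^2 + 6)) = 9616932864/96161983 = 100.01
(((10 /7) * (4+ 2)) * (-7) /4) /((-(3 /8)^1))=40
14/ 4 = 7/ 2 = 3.50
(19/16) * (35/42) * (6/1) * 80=475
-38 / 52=-19 / 26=-0.73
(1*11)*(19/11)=19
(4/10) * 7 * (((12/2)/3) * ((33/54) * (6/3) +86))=4396/9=488.44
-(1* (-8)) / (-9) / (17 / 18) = -16 / 17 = -0.94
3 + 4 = 7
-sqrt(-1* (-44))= -2* sqrt(11)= -6.63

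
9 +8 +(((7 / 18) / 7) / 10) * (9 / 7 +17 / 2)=42977 / 2520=17.05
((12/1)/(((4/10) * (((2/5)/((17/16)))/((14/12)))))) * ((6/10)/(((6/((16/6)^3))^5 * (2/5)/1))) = 51110110822400/1162261467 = 43974.71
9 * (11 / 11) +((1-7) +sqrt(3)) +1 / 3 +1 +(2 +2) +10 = sqrt(3) +55 / 3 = 20.07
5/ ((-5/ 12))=-12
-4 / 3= -1.33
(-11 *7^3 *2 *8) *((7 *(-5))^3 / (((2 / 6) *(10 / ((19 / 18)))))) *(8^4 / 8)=1258938419200 / 3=419646139733.33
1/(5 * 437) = 1/2185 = 0.00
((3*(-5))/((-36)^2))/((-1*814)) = 5/351648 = 0.00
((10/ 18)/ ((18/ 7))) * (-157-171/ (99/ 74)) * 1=-109655/ 1782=-61.53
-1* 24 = -24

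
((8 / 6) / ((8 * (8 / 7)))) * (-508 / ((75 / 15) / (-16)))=3556 / 15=237.07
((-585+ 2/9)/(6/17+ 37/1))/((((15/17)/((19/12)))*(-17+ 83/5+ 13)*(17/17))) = -28899133/12961620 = -2.23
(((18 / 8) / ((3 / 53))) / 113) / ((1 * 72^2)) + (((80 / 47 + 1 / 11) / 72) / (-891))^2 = 416537014019 / 6138396012241152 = 0.00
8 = 8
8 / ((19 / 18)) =144 / 19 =7.58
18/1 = 18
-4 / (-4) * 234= 234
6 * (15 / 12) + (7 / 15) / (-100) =11243 / 1500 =7.50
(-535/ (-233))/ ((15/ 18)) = 642/ 233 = 2.76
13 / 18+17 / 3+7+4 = 313 / 18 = 17.39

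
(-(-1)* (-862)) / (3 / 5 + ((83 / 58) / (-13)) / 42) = -1442.97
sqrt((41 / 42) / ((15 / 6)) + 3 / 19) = sqrt(2182530) / 1995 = 0.74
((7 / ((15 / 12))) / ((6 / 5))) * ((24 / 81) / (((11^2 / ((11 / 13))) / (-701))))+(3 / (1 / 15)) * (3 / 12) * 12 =1485193 / 11583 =128.22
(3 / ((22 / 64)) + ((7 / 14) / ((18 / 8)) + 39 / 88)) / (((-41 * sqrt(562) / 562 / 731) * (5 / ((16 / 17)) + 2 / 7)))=-76130726 * sqrt(562) / 2544993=-709.16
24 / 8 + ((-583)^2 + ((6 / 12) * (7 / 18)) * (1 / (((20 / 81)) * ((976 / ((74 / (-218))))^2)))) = 339892.00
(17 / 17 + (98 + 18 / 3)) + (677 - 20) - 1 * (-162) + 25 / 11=10189 / 11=926.27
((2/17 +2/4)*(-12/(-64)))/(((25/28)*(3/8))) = 147/425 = 0.35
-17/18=-0.94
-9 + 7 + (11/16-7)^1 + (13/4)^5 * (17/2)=3073.71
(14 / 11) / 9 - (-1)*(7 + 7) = 1400 / 99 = 14.14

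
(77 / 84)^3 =1331 / 1728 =0.77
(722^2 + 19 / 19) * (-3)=-1563855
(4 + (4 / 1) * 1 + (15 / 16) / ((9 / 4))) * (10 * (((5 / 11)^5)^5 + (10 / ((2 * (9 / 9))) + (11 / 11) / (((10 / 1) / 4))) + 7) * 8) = 2713877145301926381935209439548 / 325041178301651166125490753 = 8349.33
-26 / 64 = -13 / 32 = -0.41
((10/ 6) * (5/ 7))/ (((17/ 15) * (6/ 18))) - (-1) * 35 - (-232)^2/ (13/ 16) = -102421876/ 1547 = -66206.77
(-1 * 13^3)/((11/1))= -2197/11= -199.73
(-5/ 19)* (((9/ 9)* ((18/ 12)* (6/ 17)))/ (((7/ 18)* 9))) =-90/ 2261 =-0.04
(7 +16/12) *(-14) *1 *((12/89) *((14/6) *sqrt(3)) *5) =-49000 *sqrt(3)/267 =-317.87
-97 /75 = -1.29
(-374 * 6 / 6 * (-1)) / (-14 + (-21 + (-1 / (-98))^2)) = -3591896 / 336139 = -10.69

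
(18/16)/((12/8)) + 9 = 39/4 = 9.75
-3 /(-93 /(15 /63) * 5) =1 /651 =0.00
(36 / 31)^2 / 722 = 648 / 346921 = 0.00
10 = 10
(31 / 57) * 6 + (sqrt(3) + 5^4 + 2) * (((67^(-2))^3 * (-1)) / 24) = 44867357551853 / 13749674089688 -sqrt(3) / 2171001172056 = 3.26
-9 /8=-1.12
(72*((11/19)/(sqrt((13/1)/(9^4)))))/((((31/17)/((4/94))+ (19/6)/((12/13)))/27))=546.29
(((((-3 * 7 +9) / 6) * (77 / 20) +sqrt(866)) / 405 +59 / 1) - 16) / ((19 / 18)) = 2 * sqrt(866) / 855 +174073 / 4275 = 40.79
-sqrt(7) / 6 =-0.44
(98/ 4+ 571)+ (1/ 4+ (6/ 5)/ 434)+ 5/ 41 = 106029947/ 177940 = 595.87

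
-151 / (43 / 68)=-10268 / 43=-238.79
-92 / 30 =-46 / 15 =-3.07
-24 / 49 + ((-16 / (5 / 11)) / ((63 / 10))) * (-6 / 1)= 4856 / 147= 33.03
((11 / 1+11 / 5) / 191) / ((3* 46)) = 11 / 21965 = 0.00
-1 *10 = -10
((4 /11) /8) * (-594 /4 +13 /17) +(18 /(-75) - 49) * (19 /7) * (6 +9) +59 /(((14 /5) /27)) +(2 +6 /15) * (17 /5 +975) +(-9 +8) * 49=112129189 /130900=856.60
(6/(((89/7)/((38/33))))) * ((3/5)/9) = 532/14685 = 0.04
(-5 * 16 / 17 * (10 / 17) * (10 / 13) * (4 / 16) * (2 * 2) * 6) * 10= -480000 / 3757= -127.76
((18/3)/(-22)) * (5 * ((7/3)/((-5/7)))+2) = 43/11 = 3.91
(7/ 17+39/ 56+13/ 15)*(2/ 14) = 28201/ 99960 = 0.28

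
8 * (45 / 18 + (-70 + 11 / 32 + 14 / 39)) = -83363 / 156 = -534.38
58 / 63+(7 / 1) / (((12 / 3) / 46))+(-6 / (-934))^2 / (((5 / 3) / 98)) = 11187208651 / 137396070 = 81.42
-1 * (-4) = 4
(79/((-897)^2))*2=158/804609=0.00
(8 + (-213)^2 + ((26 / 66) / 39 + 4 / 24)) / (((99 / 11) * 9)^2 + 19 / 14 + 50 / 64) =1006284272 / 145544157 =6.91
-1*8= -8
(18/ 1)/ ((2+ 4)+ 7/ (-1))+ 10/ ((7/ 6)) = -66/ 7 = -9.43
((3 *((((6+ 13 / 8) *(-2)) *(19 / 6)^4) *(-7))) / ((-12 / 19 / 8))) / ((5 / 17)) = -17974002641 / 12960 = -1386882.92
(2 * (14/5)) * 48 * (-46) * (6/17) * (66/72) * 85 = -340032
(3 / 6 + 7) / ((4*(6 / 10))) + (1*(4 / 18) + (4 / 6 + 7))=793 / 72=11.01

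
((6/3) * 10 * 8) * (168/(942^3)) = 1120/34829037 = 0.00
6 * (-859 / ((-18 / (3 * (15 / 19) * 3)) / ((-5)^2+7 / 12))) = 3955695 / 76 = 52048.62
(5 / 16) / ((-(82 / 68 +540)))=-85 / 147208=-0.00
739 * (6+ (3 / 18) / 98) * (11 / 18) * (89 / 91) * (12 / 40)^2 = 2553164449 / 10701600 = 238.58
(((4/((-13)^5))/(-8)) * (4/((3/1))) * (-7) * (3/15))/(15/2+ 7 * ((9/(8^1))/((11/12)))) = -154/985782915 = -0.00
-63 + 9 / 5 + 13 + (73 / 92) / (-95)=-421341 / 8740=-48.21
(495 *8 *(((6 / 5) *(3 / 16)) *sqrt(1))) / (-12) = -297 / 4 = -74.25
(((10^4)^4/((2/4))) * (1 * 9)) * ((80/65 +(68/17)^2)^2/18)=501760000000000000000/169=2968994082840236686.39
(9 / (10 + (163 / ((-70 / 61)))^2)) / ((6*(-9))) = -2450 / 296736747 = -0.00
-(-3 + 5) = -2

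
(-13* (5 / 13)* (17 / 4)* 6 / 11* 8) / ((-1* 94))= 510 / 517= 0.99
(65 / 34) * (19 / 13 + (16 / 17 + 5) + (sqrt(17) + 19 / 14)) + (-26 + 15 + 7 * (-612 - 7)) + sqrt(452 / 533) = -35016133 / 8092 + 2 * sqrt(60229) / 533 + 65 * sqrt(17) / 34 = -4318.45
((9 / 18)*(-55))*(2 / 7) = -55 / 7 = -7.86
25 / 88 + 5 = 465 / 88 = 5.28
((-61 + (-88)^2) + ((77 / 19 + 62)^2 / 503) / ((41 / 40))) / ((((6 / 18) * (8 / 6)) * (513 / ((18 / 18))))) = 57262190749 / 1697437884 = 33.73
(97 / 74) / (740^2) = 97 / 40522400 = 0.00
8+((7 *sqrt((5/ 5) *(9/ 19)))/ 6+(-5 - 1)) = 2.80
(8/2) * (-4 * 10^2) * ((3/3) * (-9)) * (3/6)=7200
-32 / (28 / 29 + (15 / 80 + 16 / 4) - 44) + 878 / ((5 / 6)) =19005988 / 18025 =1054.42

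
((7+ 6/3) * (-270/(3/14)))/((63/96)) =-17280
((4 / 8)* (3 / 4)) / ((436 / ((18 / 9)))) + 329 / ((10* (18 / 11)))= 1578019 / 78480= 20.11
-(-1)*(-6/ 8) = -3/ 4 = -0.75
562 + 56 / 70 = 2814 / 5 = 562.80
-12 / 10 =-6 / 5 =-1.20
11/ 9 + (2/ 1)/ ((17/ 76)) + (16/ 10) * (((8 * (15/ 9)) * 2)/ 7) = 17413/ 1071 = 16.26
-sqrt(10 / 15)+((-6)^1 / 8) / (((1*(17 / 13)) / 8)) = -5.40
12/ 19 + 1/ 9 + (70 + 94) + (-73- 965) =-149327/ 171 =-873.26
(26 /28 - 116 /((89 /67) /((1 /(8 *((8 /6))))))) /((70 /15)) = -108525 /69776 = -1.56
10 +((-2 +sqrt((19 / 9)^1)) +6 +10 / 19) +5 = 20.98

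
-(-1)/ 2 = 1/ 2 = 0.50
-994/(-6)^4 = -497/648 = -0.77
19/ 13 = 1.46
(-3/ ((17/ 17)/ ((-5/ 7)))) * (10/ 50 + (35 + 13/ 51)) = 9041/ 119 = 75.97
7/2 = 3.50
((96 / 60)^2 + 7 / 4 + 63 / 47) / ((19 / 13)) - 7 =-279859 / 89300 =-3.13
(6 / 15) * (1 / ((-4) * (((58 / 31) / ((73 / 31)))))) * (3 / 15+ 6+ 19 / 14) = -38617 / 40600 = -0.95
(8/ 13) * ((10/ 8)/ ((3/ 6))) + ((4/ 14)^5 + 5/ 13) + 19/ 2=11.42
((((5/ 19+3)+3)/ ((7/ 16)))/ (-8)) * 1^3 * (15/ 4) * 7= -1785/ 38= -46.97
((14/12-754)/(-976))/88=4517/515328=0.01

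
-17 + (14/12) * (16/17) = -811/51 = -15.90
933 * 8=7464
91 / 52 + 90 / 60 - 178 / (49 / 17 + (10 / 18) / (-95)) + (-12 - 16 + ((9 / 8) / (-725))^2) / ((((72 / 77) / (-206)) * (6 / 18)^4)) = 499594.33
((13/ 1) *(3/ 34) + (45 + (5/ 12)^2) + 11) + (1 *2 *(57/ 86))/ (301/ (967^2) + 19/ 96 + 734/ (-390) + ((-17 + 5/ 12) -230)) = 8739920063790868583/ 152488347747654384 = 57.32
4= 4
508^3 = 131096512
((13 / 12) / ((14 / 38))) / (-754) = -19 / 4872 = -0.00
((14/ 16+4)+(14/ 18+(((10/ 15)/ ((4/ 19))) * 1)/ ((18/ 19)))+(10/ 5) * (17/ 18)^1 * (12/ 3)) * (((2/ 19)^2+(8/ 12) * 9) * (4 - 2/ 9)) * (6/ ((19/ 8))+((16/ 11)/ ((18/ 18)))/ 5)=1764817600/ 1666737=1058.85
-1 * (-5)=5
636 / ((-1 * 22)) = -318 / 11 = -28.91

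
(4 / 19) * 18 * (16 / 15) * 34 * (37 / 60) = 40256 / 475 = 84.75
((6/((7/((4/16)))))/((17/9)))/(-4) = -27/952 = -0.03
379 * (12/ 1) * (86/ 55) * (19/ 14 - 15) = -37352724/ 385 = -97020.06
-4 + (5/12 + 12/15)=-167/60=-2.78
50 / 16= 25 / 8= 3.12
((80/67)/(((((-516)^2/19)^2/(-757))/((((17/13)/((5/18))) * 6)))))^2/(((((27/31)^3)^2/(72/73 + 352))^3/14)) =225873188757555616546622496239541783846251351190097088/1805272636293229237796846896068118398270380510430537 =125.12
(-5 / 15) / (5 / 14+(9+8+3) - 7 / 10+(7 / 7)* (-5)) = -35 / 1539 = -0.02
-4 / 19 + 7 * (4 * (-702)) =-373468 / 19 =-19656.21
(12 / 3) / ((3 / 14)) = 56 / 3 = 18.67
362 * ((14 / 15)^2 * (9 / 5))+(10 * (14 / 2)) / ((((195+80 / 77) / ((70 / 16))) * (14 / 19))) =1720033329 / 3019000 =569.74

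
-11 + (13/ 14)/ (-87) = -13411/ 1218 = -11.01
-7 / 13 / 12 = -7 / 156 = -0.04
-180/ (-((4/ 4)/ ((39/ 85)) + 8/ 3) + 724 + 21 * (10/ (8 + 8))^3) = -1198080/ 4820813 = -0.25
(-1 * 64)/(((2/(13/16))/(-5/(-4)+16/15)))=-1807/30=-60.23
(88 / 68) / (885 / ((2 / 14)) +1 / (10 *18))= 3960 / 18956717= 0.00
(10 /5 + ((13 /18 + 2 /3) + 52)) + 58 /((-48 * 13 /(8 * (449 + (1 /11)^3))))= -86734789 /311454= -278.48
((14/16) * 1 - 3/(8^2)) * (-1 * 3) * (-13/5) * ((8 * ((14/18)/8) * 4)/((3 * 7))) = 689/720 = 0.96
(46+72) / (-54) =-59 / 27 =-2.19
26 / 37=0.70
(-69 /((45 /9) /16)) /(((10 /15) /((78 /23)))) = -5616 /5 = -1123.20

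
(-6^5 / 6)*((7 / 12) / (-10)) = 378 / 5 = 75.60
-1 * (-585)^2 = -342225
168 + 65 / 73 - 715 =-39866 / 73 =-546.11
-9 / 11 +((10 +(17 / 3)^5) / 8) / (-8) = -15785125 / 171072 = -92.27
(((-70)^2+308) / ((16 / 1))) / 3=217 / 2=108.50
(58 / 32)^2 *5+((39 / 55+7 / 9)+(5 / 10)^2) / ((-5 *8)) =10379863 / 633600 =16.38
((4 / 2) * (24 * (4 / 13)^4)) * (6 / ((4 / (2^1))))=1.29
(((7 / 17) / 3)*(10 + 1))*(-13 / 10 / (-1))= 1001 / 510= 1.96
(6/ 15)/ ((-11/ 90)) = -36/ 11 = -3.27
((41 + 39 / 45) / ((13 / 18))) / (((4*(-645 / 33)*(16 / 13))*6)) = -1727 / 17200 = -0.10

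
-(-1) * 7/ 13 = 7/ 13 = 0.54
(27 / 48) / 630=1 / 1120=0.00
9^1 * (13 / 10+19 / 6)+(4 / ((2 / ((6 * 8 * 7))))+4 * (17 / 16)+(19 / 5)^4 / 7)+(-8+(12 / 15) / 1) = 12933159 / 17500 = 739.04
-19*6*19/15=-722/5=-144.40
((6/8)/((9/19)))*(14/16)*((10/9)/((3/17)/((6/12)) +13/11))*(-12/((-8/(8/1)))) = 17765/1476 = 12.04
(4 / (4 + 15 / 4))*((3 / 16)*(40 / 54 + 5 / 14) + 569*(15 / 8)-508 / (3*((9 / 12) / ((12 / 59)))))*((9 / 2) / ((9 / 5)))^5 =379565153125 / 7374528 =51469.76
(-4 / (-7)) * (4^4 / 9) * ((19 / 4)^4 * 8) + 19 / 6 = 8340943 / 126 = 66197.96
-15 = -15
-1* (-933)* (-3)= -2799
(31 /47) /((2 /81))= 2511 /94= 26.71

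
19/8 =2.38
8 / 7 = 1.14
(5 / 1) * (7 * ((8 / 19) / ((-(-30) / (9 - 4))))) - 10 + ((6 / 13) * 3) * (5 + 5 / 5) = 566 / 741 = 0.76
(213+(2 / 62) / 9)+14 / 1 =63334 / 279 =227.00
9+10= 19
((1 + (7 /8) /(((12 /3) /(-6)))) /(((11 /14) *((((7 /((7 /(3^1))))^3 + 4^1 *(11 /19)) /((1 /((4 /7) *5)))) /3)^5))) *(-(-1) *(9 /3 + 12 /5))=-1911288657977811 /15097624733187251200000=-0.00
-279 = -279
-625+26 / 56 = -17487 / 28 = -624.54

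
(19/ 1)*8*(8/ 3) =1216/ 3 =405.33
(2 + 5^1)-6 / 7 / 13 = 631 / 91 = 6.93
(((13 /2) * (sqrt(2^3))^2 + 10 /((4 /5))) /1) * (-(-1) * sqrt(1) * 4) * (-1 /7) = -258 /7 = -36.86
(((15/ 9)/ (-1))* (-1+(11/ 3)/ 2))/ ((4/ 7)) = -175/ 72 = -2.43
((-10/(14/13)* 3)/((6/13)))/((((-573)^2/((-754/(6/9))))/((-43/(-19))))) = 13698295/29111838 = 0.47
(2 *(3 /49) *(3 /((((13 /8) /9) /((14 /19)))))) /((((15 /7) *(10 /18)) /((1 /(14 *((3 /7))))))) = 1296 /6175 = 0.21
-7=-7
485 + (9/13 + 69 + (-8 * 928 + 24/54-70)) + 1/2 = -1623577/234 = -6938.36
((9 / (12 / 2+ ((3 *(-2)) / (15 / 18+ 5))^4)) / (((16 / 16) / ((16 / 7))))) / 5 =1029000 / 1780561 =0.58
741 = 741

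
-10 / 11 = -0.91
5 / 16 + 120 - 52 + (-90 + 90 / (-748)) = -65249 / 2992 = -21.81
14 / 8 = 7 / 4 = 1.75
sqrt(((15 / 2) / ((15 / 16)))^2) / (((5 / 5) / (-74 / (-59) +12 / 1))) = 6256 / 59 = 106.03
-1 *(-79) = 79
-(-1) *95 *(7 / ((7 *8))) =95 / 8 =11.88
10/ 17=0.59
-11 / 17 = -0.65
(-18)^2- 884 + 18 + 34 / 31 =-16768 / 31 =-540.90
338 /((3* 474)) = 169 /711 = 0.24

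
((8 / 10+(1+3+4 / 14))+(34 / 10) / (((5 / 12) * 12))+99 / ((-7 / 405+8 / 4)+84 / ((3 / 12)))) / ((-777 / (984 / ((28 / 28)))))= -47603155616 / 6204221975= -7.67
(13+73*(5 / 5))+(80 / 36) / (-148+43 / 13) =1455634 / 16929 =85.98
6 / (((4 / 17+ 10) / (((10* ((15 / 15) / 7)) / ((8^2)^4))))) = 85 / 1702887424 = 0.00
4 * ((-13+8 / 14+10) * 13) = -884 / 7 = -126.29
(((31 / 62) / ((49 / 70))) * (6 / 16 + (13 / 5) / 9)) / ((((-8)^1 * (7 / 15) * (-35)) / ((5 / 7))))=1195 / 460992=0.00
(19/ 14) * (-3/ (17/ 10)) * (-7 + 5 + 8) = -1710/ 119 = -14.37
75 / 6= 25 / 2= 12.50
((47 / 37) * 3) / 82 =141 / 3034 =0.05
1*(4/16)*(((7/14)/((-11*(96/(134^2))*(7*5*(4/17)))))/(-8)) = 76313/2365440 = 0.03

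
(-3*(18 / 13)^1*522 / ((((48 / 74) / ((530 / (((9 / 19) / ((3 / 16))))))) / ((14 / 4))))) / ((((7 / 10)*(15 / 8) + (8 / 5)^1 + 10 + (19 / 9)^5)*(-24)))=100489873111425 / 53889791696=1864.73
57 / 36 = 19 / 12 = 1.58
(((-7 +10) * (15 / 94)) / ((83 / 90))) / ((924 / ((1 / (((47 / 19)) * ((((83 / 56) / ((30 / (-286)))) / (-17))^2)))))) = 93401910000 / 284115385948537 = 0.00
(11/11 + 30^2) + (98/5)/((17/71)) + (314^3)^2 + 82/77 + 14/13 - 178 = 81551300593914306213/85085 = 958468597213543.00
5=5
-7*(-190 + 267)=-539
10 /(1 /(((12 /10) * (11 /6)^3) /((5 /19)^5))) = 3295687769 /56250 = 58590.00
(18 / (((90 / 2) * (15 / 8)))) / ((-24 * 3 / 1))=-2 / 675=-0.00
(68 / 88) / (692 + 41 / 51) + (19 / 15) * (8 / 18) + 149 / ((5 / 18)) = 11269695757 / 20987802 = 536.96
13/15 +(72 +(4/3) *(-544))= -9787/15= -652.47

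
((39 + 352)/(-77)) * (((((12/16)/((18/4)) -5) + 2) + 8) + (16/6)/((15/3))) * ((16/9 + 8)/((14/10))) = -29716/147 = -202.15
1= 1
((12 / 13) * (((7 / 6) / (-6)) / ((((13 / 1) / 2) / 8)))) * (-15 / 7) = 80 / 169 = 0.47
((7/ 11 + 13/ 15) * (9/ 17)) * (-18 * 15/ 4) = -10044/ 187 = -53.71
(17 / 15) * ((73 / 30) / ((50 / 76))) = 23579 / 5625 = 4.19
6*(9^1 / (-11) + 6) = 31.09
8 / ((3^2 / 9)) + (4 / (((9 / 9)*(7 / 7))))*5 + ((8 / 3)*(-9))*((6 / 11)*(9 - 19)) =158.91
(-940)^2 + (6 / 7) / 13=80407606 / 91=883600.07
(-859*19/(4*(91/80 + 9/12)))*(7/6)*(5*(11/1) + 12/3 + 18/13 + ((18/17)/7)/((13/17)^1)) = -899776730/5889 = -152789.39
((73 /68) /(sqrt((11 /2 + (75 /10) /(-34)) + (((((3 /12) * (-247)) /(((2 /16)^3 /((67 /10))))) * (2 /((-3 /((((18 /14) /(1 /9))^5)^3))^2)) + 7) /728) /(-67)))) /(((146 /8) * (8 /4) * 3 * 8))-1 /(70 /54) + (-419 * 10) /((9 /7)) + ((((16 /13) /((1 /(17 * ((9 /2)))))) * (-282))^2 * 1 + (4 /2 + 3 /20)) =4747561509943 * sqrt(7452531499030788140318772269224603764366081879808171534059893391728990) /2933586287957010256973110291313604893304673857887421958626167646408 + 150116901107993 /212940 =704972767.48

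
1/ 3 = 0.33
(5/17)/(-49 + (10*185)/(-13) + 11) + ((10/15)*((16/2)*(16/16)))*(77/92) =12268699/2749512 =4.46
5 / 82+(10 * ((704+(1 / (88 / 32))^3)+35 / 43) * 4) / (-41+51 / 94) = -12436962604585 / 17847882118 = -696.83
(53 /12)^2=2809 /144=19.51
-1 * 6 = -6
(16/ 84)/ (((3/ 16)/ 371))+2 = 3410/ 9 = 378.89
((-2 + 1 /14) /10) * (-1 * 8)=54 /35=1.54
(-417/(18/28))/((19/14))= -27244/57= -477.96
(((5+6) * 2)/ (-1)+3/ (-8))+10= -99/ 8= -12.38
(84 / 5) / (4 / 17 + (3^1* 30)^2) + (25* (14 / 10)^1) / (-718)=-206008 / 4413905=-0.05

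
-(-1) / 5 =1 / 5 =0.20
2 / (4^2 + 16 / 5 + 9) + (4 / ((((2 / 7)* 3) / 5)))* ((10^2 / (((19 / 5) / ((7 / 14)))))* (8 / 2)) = 1096730 / 893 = 1228.14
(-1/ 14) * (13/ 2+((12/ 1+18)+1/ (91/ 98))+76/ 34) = -2.84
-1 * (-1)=1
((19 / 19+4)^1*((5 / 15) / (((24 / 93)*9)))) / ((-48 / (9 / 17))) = -155 / 19584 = -0.01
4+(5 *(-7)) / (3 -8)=11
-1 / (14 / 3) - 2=-31 / 14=-2.21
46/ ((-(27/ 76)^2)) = -265696/ 729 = -364.47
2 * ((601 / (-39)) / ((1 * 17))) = -1202 / 663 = -1.81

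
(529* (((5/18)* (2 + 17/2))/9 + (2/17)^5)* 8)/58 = 26290480579/1111748031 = 23.65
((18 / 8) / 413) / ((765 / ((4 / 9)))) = 1 / 315945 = 0.00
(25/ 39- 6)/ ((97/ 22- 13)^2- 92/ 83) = -8395948/ 113892285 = -0.07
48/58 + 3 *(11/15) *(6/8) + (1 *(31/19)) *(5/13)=444839/143260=3.11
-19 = -19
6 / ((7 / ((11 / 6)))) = 11 / 7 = 1.57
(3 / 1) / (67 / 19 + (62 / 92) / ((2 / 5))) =5244 / 9109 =0.58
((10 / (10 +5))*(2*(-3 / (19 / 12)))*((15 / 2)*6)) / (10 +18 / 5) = -2700 / 323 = -8.36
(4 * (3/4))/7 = 3/7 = 0.43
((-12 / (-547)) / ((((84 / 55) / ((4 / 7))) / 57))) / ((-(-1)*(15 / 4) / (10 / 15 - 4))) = -33440 / 80409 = -0.42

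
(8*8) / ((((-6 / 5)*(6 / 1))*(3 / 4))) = -320 / 27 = -11.85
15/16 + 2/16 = 17/16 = 1.06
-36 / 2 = -18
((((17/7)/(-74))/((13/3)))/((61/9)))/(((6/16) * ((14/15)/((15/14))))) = -34425/10063963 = -0.00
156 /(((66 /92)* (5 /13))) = 31096 /55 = 565.38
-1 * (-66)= 66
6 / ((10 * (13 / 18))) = 54 / 65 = 0.83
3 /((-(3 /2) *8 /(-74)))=37 /2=18.50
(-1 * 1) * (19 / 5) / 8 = -19 / 40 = -0.48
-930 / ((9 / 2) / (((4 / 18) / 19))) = -1240 / 513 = -2.42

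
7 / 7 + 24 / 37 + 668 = 24777 / 37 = 669.65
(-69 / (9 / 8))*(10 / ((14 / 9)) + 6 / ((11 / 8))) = -50968 / 77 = -661.92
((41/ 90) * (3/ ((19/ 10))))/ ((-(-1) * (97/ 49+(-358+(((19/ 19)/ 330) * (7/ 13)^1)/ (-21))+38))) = -8618610/ 3810511921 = -0.00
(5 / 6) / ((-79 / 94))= -0.99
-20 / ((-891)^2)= -20 / 793881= -0.00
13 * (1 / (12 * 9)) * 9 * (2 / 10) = 13 / 60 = 0.22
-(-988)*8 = 7904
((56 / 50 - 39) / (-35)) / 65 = 947 / 56875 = 0.02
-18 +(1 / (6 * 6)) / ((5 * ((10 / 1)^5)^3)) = -3239999999999999999 / 180000000000000000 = -18.00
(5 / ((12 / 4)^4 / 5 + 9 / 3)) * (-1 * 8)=-25 / 12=-2.08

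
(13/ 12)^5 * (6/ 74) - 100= -306521507/ 3068928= -99.88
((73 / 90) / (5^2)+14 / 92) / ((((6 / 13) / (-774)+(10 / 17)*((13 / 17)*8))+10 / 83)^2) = 858876514418085553 / 64326774634578530875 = 0.01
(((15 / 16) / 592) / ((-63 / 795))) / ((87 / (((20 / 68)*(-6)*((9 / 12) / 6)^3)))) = 6625 / 8368095232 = 0.00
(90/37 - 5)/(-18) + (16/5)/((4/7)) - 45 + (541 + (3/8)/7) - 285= 216.80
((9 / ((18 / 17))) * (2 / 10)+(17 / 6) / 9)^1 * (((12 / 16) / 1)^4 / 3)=17 / 80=0.21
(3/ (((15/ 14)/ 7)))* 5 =98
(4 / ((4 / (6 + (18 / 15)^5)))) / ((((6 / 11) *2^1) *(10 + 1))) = 4421 / 6250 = 0.71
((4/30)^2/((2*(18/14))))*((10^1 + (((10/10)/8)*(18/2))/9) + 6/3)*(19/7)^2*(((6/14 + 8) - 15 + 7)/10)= 35017/1323000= 0.03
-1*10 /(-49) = 10 /49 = 0.20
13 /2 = 6.50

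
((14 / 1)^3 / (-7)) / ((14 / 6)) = -168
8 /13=0.62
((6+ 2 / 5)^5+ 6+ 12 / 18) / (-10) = -50362898 / 46875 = -1074.41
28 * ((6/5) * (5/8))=21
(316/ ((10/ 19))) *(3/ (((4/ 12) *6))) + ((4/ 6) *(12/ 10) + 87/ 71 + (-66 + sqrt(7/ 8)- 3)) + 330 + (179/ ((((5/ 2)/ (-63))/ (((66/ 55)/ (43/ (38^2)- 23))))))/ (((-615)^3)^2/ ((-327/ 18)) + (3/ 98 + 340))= sqrt(14)/ 4 + 2179575568778540696040176521663/ 1873090479527029414398992675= 1164.56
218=218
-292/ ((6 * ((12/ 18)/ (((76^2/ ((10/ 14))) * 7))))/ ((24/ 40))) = -61982256/ 25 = -2479290.24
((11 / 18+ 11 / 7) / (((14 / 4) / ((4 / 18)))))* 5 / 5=550 / 3969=0.14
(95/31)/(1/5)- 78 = -1943/31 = -62.68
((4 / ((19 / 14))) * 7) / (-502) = -196 / 4769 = -0.04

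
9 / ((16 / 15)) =135 / 16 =8.44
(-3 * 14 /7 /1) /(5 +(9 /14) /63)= -588 /491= -1.20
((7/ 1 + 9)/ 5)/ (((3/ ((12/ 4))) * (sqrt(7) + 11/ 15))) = -264/ 727 + 360 * sqrt(7)/ 727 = 0.95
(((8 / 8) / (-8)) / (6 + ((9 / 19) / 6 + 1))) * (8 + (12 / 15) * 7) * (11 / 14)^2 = -39083 / 263620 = -0.15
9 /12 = 3 /4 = 0.75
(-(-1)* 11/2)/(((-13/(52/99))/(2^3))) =-16/9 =-1.78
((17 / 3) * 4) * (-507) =-11492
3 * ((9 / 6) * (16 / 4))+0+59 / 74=1391 / 74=18.80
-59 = -59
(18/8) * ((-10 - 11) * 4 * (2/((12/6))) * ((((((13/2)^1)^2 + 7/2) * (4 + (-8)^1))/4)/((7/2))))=4941/2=2470.50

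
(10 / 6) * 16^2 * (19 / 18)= 12160 / 27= 450.37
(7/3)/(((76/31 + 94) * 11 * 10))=0.00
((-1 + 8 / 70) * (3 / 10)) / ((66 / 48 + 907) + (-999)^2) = -372 / 1398473125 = -0.00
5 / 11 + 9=104 / 11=9.45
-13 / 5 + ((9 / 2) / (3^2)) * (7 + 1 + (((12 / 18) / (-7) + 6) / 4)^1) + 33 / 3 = 2759 / 210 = 13.14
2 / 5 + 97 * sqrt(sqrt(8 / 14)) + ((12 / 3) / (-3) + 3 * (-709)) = -31919 / 15 + 97 * sqrt(2) * 7^(3 / 4) / 7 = -2043.60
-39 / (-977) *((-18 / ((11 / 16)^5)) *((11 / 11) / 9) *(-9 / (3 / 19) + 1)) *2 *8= 73282879488 / 157346827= 465.74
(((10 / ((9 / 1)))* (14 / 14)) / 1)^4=10000 / 6561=1.52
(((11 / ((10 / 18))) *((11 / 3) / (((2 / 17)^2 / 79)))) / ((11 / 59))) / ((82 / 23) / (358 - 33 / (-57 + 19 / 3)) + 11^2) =3715724268311 / 202303612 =18367.07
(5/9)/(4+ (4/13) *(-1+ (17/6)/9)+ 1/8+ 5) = 1560/25031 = 0.06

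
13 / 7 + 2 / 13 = 183 / 91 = 2.01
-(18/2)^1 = -9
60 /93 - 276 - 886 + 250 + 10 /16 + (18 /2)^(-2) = -18294493 /20088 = -910.72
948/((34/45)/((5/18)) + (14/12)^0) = 7900/31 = 254.84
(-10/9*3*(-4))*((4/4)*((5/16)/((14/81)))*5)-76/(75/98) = 21.23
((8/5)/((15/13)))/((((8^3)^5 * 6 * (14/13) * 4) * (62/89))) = 15041/6871507868948889600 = 0.00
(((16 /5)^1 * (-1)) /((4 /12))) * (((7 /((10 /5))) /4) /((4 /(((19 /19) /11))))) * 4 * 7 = -294 /55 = -5.35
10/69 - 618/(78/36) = -255722/897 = -285.09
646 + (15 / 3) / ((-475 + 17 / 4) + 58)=1066526 / 1651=645.99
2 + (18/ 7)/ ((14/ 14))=32/ 7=4.57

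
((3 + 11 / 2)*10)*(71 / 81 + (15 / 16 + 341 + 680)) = 112673195 / 1296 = 86939.19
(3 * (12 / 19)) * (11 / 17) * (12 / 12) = 396 / 323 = 1.23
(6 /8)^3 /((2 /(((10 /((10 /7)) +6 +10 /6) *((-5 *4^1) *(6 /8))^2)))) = 22275 /32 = 696.09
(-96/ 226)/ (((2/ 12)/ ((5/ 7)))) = -1440/ 791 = -1.82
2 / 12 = 1 / 6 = 0.17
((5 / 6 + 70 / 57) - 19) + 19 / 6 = -785 / 57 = -13.77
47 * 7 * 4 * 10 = 13160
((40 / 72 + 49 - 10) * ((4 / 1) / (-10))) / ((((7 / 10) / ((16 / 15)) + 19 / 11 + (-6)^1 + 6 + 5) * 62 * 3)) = -125312 / 10876815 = -0.01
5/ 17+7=124/ 17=7.29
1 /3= 0.33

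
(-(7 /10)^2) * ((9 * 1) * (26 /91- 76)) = 3339 /10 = 333.90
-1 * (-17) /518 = 17 /518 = 0.03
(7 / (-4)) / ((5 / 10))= -7 / 2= -3.50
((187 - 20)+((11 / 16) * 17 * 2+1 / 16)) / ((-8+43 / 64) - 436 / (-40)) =60940 / 1143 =53.32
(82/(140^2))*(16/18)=41/11025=0.00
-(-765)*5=3825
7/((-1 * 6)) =-7/6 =-1.17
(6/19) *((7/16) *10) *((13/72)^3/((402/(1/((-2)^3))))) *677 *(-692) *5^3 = 1125752411875/7602315264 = 148.08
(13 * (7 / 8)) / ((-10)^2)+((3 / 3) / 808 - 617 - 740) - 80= -116100309 / 80800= -1436.89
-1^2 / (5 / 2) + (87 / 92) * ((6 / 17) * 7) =1.94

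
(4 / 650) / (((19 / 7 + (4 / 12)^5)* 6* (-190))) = -567 / 285532000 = -0.00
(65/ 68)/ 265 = 0.00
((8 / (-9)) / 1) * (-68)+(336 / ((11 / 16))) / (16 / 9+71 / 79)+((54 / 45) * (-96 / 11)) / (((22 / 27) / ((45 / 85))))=3783063872 / 16013745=236.24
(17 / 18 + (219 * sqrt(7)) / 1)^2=1241 * sqrt(7) / 3 + 108775837 / 324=336822.35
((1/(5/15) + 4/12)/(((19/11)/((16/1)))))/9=1760/513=3.43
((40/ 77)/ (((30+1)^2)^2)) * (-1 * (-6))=240/ 71111117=0.00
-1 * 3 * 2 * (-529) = 3174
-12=-12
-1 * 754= -754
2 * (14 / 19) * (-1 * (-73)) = 2044 / 19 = 107.58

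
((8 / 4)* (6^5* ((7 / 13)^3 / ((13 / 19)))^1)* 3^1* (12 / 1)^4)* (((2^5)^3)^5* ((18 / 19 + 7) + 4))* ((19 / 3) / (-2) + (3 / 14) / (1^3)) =-8401842446773339758868807445429354496 / 28561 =-294171858365370251702279600000000.00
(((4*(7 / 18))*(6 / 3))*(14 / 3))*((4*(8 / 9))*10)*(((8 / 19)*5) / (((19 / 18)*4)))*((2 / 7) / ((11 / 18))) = 1433600 / 11913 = 120.34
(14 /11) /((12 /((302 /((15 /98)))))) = 103586 /495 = 209.26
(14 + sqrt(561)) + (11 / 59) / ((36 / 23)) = 29989 / 2124 + sqrt(561) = 37.80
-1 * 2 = -2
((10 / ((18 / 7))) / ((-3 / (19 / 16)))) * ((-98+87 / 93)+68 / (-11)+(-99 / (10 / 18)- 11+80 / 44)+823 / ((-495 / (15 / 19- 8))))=284335835 / 662904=428.92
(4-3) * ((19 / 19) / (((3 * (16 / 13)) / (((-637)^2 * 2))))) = 5274997 / 24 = 219791.54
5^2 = 25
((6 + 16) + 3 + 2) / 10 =27 / 10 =2.70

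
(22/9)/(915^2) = 22/7535025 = 0.00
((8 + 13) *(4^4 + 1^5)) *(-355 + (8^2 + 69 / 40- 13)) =-65255127 / 40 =-1631378.18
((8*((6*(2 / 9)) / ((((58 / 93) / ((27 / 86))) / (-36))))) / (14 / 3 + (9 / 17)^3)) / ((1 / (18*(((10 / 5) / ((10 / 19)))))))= -1215100139328 / 442491715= -2746.04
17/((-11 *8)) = -17/88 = -0.19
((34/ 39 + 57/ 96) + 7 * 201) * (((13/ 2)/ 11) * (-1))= -1757765/ 2112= -832.28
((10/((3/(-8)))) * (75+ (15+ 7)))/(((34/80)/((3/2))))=-155200/17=-9129.41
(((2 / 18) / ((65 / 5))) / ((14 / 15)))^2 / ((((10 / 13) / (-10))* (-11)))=25 / 252252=0.00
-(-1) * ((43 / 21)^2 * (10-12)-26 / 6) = -5609 / 441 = -12.72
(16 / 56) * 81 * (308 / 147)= 2376 / 49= 48.49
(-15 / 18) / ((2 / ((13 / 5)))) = -13 / 12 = -1.08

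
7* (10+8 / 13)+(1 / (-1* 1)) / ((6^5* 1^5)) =74.31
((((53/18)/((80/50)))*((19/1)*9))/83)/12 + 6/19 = 191281/302784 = 0.63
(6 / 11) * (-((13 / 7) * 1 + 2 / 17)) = -1410 / 1309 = -1.08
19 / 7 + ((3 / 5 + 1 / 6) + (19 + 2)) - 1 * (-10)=7241 / 210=34.48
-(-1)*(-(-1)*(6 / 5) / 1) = 6 / 5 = 1.20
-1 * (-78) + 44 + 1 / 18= 2197 / 18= 122.06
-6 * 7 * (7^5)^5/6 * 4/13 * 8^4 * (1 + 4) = -59155568404623387132212780.00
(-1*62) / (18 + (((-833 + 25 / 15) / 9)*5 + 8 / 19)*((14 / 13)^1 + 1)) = 7657 / 116134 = 0.07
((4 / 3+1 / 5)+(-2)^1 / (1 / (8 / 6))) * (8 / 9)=-136 / 135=-1.01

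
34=34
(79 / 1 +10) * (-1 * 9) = -801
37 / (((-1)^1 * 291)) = -37 / 291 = -0.13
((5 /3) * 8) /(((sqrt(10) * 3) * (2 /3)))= 2 * sqrt(10) /3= 2.11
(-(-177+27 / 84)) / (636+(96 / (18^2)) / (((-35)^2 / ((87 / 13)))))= 101289825 / 364619728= 0.28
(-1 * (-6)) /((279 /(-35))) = -70 /93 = -0.75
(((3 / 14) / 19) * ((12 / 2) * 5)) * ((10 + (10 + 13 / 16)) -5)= 11385 / 2128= 5.35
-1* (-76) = 76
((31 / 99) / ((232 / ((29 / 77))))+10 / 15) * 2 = 40687 / 30492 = 1.33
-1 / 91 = -0.01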